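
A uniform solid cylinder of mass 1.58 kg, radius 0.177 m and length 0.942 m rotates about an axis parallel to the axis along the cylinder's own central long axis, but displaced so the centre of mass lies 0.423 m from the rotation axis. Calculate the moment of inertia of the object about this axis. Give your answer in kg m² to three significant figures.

I_cm = (1/2)MR² = (1/2)(1.58)(0.177)² = 0.02475 kg m²; centre at d = 0.423 m, so the parallel axis theorem gives I = 0.02475 + (1.58)(0.423)² = 0.30746 kg m².

0.307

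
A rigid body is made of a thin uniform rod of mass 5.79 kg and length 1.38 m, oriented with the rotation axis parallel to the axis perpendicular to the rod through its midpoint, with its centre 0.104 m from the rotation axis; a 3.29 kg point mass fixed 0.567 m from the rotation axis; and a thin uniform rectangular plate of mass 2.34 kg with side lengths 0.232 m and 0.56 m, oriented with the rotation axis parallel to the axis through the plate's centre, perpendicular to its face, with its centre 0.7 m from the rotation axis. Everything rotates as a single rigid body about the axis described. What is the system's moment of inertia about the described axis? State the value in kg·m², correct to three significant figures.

Thin rod: I_cm = (1/12)ML² = (1/12)(5.79)(1.38)² = 0.91887 kg·m²; centre at d = 0.104 m, so I = I_cm + Md² gives I = 0.91887 + (5.79)(0.104)² = 0.9815 kg·m².
Point mass: I_cm = 0; centre at d = 0.567 m, so I = I_cm + Md² gives I = 0 + (3.29)(0.567)² = 1.0577 kg·m².
Rectangular plate: I_cm = (1/12)M(a²+b²) = (1/12)(2.34)[(0.232)² + (0.56)²] = 0.071648 kg·m²; centre at d = 0.7 m, so I = I_cm + Md² gives I = 0.071648 + (2.34)(0.7)² = 1.2182 kg·m².
Total I = 0.9815 + 1.0577 + 1.2182 = 3.2574 kg·m².

3.26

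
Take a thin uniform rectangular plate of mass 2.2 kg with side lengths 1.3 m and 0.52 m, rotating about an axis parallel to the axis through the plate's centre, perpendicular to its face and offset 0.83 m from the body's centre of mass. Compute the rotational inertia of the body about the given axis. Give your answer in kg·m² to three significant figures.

1.87

I_cm = (1/12)M(a²+b²) = (1/12)(2.2)[(1.3)² + (0.52)²] = 0.35941 kg·m²; centre at d = 0.83 m, so the parallel axis theorem gives I = 0.35941 + (2.2)(0.83)² = 1.875 kg·m².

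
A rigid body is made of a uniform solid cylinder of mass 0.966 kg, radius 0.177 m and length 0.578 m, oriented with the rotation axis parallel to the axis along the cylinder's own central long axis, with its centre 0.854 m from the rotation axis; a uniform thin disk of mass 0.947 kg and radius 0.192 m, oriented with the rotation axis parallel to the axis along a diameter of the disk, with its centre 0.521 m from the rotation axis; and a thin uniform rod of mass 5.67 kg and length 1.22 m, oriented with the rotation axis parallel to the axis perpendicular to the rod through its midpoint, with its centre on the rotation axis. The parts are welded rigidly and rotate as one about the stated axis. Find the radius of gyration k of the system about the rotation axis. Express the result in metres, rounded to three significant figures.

0.472

Solid cylinder: I_cm = (1/2)MR² = (1/2)(0.966)(0.177)² = 0.015132 kg·m²; centre at d = 0.854 m, so the parallel axis theorem gives I = 0.015132 + (0.966)(0.854)² = 0.71965 kg·m².
Thin disk: I_cm = (1/4)MR² = (1/4)(0.947)(0.192)² = 0.0087276 kg·m²; centre at d = 0.521 m, so the parallel axis theorem gives I = 0.0087276 + (0.947)(0.521)² = 0.26578 kg·m².
Thin rod: I_cm = (1/12)ML² = (1/12)(5.67)(1.22)² = 0.70327 kg·m²; axis through the centre, so I = 0.70327 kg·m².
Total I = 1.6887 kg·m²; total mass M = 7.583 kg.
k = √(I/M) = √(1.6887/7.583) = 0.47191 m.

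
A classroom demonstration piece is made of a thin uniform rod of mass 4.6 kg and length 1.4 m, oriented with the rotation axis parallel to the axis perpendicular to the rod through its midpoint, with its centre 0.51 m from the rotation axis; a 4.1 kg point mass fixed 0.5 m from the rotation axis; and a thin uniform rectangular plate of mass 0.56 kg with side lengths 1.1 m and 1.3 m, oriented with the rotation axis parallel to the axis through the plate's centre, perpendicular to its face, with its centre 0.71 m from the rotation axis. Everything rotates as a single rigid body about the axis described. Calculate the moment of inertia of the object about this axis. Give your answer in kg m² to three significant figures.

3.39

Thin rod: I_cm = (1/12)ML² = (1/12)(4.6)(1.4)² = 0.75133 kg m²; centre at d = 0.51 m, so the parallel axis theorem gives I = 0.75133 + (4.6)(0.51)² = 1.9478 kg m².
Point mass: I_cm = 0; centre at d = 0.5 m, so the parallel axis theorem gives I = 0 + (4.1)(0.5)² = 1.025 kg m².
Rectangular plate: I_cm = (1/12)M(a²+b²) = (1/12)(0.56)[(1.1)² + (1.3)²] = 0.13533 kg m²; centre at d = 0.71 m, so the parallel axis theorem gives I = 0.13533 + (0.56)(0.71)² = 0.41763 kg m².
Total I = 1.9478 + 1.025 + 0.41763 = 3.3904 kg m².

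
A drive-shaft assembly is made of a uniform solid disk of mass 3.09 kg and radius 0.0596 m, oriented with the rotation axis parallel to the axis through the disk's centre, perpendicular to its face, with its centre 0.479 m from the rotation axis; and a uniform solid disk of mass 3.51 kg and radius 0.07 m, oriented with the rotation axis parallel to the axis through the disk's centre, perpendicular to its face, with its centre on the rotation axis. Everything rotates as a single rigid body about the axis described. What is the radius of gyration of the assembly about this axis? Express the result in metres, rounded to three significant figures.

Solid disk: I_cm = (1/2)MR² = (1/2)(3.09)(0.0596)² = 0.0054881 kg m^2; centre at d = 0.479 m, so I = I_cm + Md² gives I = 0.0054881 + (3.09)(0.479)² = 0.71446 kg m^2.
Solid disk: I_cm = (1/2)MR² = (1/2)(3.51)(0.07)² = 0.0085995 kg m^2; axis through the centre, so I = 0.0085995 kg m^2.
Total I = 0.72306 kg m^2; total mass M = 6.6 kg.
k = √(I/M) = √(0.72306/6.6) = 0.33099 m.

0.331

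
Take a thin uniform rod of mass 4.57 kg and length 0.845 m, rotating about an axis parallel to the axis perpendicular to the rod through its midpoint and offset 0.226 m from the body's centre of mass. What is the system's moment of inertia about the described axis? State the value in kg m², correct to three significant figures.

I_cm = (1/12)ML² = (1/12)(4.57)(0.845)² = 0.27192 kg m²; centre at d = 0.226 m, so I = I_cm + Md² gives I = 0.27192 + (4.57)(0.226)² = 0.50534 kg m².

0.505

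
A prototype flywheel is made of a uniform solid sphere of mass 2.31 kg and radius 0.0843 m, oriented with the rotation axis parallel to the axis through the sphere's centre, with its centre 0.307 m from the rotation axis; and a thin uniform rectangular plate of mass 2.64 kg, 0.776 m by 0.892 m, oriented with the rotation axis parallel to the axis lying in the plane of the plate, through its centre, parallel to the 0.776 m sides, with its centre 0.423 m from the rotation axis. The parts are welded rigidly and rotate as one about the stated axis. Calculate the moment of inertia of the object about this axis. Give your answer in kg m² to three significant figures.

Solid sphere: I_cm = (2/5)MR² = (2/5)(2.31)(0.0843)² = 0.0065664 kg m²; centre at d = 0.307 m, so I = I_cm + Md² gives I = 0.0065664 + (2.31)(0.307)² = 0.22428 kg m².
Rectangular plate: I_cm = (1/12)Mb² = (1/12)(2.64)(0.892)² = 0.17505 kg m²; centre at d = 0.423 m, so I = I_cm + Md² gives I = 0.17505 + (2.64)(0.423)² = 0.64742 kg m².
Total I = 0.22428 + 0.64742 = 0.8717 kg m².

0.872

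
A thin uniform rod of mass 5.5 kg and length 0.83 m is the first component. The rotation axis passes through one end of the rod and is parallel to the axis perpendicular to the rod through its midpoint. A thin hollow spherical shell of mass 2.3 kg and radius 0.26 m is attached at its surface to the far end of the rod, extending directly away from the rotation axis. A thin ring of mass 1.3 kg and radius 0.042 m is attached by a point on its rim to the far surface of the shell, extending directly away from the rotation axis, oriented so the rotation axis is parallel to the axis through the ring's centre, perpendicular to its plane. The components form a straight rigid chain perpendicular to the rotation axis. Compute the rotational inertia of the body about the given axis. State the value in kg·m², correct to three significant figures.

Thin rod: I_cm = (1/12)ML² = (1/12)(5.5)(0.83)² = 0.31575 kg·m²; centre at d = 0.415 m, so the parallel axis theorem gives I = 0.31575 + (5.5)(0.415)² = 1.263 kg·m².
Spherical shell: I_cm = (2/3)MR² = (2/3)(2.3)(0.26)² = 0.10365 kg·m²; centre at d = 0.415 + 0.415 + 0.26 = 1.09 m, so the parallel axis theorem gives I = 0.10365 + (2.3)(1.09)² = 2.8363 kg·m².
Thin ring: I_cm = MR² = (1.3)(0.042)² = 0.0022932 kg·m²; centre at d = 0.415 + 0.415 + 0.26 + 0.26 + 0.042 = 1.392 m, so the parallel axis theorem gives I = 0.0022932 + (1.3)(1.392)² = 2.5213 kg·m².
Total I = 1.263 + 2.8363 + 2.5213 = 6.6205 kg·m².

6.62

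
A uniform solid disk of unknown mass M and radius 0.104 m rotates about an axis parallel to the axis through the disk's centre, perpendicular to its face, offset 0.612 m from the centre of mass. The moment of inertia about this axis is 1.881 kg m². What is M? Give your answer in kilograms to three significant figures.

I = I_cm + Md² = (1/2)MR² + Md² = M·[0.5·(0.104)² + (0.612)²] = M·0.37995.
So M = 1.881 / 0.37995 = 4.9506 kg.

4.95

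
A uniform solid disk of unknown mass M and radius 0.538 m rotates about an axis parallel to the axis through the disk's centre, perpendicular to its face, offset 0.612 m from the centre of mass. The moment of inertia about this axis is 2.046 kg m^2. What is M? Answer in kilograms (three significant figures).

3.94

I = I_cm + Md² = (1/2)MR² + Md² = M·[0.5·(0.538)² + (0.612)²] = M·0.51927.
So M = 2.046 / 0.51927 = 3.9402 kg.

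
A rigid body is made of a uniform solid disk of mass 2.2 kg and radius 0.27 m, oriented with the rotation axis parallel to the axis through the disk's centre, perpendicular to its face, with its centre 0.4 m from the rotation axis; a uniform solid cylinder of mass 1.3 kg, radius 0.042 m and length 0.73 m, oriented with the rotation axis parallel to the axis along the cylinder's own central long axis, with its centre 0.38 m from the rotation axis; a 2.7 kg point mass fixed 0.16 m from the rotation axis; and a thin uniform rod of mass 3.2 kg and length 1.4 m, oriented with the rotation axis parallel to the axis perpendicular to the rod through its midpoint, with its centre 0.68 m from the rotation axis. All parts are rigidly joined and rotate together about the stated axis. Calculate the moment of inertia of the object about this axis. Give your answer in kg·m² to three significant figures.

Solid disk: I_cm = (1/2)MR² = (1/2)(2.2)(0.27)² = 0.08019 kg·m²; centre at d = 0.4 m, so the parallel axis theorem gives I = 0.08019 + (2.2)(0.4)² = 0.43219 kg·m².
Solid cylinder: I_cm = (1/2)MR² = (1/2)(1.3)(0.042)² = 0.0011466 kg·m²; centre at d = 0.38 m, so the parallel axis theorem gives I = 0.0011466 + (1.3)(0.38)² = 0.18887 kg·m².
Point mass: I_cm = 0; centre at d = 0.16 m, so the parallel axis theorem gives I = 0 + (2.7)(0.16)² = 0.06912 kg·m².
Thin rod: I_cm = (1/12)ML² = (1/12)(3.2)(1.4)² = 0.52267 kg·m²; centre at d = 0.68 m, so the parallel axis theorem gives I = 0.52267 + (3.2)(0.68)² = 2.0023 kg·m².
Total I = 0.43219 + 0.18887 + 0.06912 + 2.0023 = 2.6925 kg·m².

2.69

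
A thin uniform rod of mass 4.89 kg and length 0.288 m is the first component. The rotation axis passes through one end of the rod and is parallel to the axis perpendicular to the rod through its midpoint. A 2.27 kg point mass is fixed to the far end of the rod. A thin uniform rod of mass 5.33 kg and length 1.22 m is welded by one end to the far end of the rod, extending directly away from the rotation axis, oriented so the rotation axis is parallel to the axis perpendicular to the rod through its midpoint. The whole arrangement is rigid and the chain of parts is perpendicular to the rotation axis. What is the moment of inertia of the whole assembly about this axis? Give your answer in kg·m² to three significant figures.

Thin rod: I_cm = (1/12)ML² = (1/12)(4.89)(0.288)² = 0.0338 kg·m²; centre at d = 0.144 m, so I = I_cm + Md² gives I = 0.0338 + (4.89)(0.144)² = 0.1352 kg·m².
Point mass: I_cm = 0; centre at d = 0.144 + 0.144 = 0.288 m, so I = I_cm + Md² gives I = 0 + (2.27)(0.288)² = 0.18828 kg·m².
Thin rod: I_cm = (1/12)ML² = (1/12)(5.33)(1.22)² = 0.6611 kg·m²; centre at d = 0.144 + 0.144 + 0.61 = 0.898 m, so I = I_cm + Md² gives I = 0.6611 + (5.33)(0.898)² = 4.9592 kg·m².
Total I = 0.1352 + 0.18828 + 4.9592 = 5.2827 kg·m².

5.28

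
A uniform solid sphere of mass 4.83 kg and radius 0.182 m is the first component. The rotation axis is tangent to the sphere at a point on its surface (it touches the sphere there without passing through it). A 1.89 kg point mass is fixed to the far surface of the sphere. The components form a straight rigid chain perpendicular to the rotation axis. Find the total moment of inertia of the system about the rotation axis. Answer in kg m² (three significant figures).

0.474

Solid sphere: I_cm = (2/5)MR² = (2/5)(4.83)(0.182)² = 0.063996 kg m²; centre at d = 0.182 m, so the parallel axis theorem gives I = 0.063996 + (4.83)(0.182)² = 0.22398 kg m².
Point mass: I_cm = 0; centre at d = 0.182 + 0.182 = 0.364 m, so the parallel axis theorem gives I = 0 + (1.89)(0.364)² = 0.25042 kg m².
Total I = 0.22398 + 0.25042 = 0.4744 kg m².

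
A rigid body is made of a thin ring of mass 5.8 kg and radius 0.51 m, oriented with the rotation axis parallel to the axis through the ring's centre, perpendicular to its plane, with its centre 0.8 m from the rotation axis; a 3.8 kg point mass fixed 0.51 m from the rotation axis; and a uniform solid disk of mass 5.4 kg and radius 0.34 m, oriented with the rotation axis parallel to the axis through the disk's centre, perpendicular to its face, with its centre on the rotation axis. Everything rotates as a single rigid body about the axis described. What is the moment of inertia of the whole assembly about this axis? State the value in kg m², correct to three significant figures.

Thin ring: I_cm = MR² = (5.8)(0.51)² = 1.5086 kg m²; centre at d = 0.8 m, so the parallel axis theorem gives I = 1.5086 + (5.8)(0.8)² = 5.2206 kg m².
Point mass: I_cm = 0; centre at d = 0.51 m, so the parallel axis theorem gives I = 0 + (3.8)(0.51)² = 0.98838 kg m².
Solid disk: I_cm = (1/2)MR² = (1/2)(5.4)(0.34)² = 0.31212 kg m²; axis through the centre, so I = 0.31212 kg m².
Total I = 5.2206 + 0.98838 + 0.31212 = 6.5211 kg m².

6.52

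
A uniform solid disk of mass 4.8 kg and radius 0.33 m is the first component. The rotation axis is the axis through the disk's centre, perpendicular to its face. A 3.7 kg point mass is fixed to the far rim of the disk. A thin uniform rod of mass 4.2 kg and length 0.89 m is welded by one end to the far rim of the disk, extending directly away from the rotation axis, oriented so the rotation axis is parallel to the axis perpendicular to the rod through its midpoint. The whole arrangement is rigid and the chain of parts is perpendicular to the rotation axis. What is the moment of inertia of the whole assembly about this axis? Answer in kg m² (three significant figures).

3.46

Solid disk: I_cm = (1/2)MR² = (1/2)(4.8)(0.33)² = 0.26136 kg m²; axis through the centre, so I = 0.26136 kg m².
Point mass: I_cm = 0; centre at d = 0.33 m, so the parallel axis theorem gives I = 0 + (3.7)(0.33)² = 0.40293 kg m².
Thin rod: I_cm = (1/12)ML² = (1/12)(4.2)(0.89)² = 0.27724 kg m²; centre at d = 0.33 + 0.445 = 0.775 m, so the parallel axis theorem gives I = 0.27724 + (4.2)(0.775)² = 2.7999 kg m².
Total I = 0.26136 + 0.40293 + 2.7999 = 3.4642 kg m².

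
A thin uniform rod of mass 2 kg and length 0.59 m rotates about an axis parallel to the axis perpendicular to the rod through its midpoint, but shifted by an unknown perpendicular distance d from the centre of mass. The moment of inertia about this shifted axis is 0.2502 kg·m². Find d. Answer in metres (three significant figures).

0.310

About the centre-of-mass axis, I_cm = (1/12)ML² = (1/12)(2)(0.59)² = 0.058017 kg·m².
Parallel axis theorem: I = I_cm + Md², so Md² = 0.2502 − 0.058017 = 0.19218 kg·m².
d = √(0.19218 / 2) = 0.30999 m.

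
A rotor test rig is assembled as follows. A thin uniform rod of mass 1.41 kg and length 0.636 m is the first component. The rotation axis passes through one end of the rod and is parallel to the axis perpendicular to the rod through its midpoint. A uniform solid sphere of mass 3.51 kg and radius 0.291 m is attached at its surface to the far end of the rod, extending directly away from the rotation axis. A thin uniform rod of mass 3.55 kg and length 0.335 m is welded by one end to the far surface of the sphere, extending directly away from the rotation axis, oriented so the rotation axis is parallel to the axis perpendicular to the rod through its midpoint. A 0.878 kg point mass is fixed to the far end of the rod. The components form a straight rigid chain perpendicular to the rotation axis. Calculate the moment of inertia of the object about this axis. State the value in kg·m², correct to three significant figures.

Thin rod: I_cm = (1/12)ML² = (1/12)(1.41)(0.636)² = 0.047528 kg·m²; centre at d = 0.318 m, so I = I_cm + Md² gives I = 0.047528 + (1.41)(0.318)² = 0.19011 kg·m².
Solid sphere: I_cm = (2/5)MR² = (2/5)(3.51)(0.291)² = 0.11889 kg·m²; centre at d = 0.318 + 0.318 + 0.291 = 0.927 m, so I = I_cm + Md² gives I = 0.11889 + (3.51)(0.927)² = 3.1351 kg·m².
Thin rod: I_cm = (1/12)ML² = (1/12)(3.55)(0.335)² = 0.0332 kg·m²; centre at d = 0.318 + 0.318 + 0.291 + 0.291 + 0.1675 = 1.3855 m, so I = I_cm + Md² gives I = 0.0332 + (3.55)(1.3855)² = 6.8478 kg·m².
Point mass: I_cm = 0; centre at d = 0.318 + 0.318 + 0.291 + 0.291 + 0.1675 + 0.1675 = 1.553 m, so I = I_cm + Md² gives I = 0 + (0.878)(1.553)² = 2.1176 kg·m².
Total I = 0.19011 + 3.1351 + 6.8478 + 2.1176 = 12.291 kg·m².

12.3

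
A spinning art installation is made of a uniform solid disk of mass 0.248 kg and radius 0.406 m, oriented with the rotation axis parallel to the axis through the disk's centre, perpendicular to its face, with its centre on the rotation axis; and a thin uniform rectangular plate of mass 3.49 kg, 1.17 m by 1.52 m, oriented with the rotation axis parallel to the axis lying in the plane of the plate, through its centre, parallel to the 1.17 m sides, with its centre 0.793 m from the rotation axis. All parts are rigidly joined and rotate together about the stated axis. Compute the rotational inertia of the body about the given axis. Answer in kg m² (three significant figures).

Solid disk: I_cm = (1/2)MR² = (1/2)(0.248)(0.406)² = 0.02044 kg m²; axis through the centre, so I = 0.02044 kg m².
Rectangular plate: I_cm = (1/12)Mb² = (1/12)(3.49)(1.52)² = 0.67194 kg m²; centre at d = 0.793 m, so I = I_cm + Md² gives I = 0.67194 + (3.49)(0.793)² = 2.8666 kg m².
Total I = 0.02044 + 2.8666 = 2.8871 kg m².

2.89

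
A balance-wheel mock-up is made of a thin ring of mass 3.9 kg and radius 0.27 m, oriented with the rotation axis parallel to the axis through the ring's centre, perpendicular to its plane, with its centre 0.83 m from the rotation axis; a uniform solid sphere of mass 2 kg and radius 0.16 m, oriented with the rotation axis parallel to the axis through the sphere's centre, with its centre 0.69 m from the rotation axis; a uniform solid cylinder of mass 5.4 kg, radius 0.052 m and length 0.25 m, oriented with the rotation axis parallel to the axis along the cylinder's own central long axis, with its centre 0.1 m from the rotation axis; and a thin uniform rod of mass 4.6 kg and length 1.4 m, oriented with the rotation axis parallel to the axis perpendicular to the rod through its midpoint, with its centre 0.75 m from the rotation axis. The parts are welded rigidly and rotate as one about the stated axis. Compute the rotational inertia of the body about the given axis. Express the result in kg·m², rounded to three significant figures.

7.34

Thin ring: I_cm = MR² = (3.9)(0.27)² = 0.28431 kg·m²; centre at d = 0.83 m, so the parallel axis theorem gives I = 0.28431 + (3.9)(0.83)² = 2.971 kg·m².
Solid sphere: I_cm = (2/5)MR² = (2/5)(2)(0.16)² = 0.02048 kg·m²; centre at d = 0.69 m, so the parallel axis theorem gives I = 0.02048 + (2)(0.69)² = 0.97268 kg·m².
Solid cylinder: I_cm = (1/2)MR² = (1/2)(5.4)(0.052)² = 0.0073008 kg·m²; centre at d = 0.1 m, so the parallel axis theorem gives I = 0.0073008 + (5.4)(0.1)² = 0.061301 kg·m².
Thin rod: I_cm = (1/12)ML² = (1/12)(4.6)(1.4)² = 0.75133 kg·m²; centre at d = 0.75 m, so the parallel axis theorem gives I = 0.75133 + (4.6)(0.75)² = 3.3388 kg·m².
Total I = 2.971 + 0.97268 + 0.061301 + 3.3388 = 7.3438 kg·m².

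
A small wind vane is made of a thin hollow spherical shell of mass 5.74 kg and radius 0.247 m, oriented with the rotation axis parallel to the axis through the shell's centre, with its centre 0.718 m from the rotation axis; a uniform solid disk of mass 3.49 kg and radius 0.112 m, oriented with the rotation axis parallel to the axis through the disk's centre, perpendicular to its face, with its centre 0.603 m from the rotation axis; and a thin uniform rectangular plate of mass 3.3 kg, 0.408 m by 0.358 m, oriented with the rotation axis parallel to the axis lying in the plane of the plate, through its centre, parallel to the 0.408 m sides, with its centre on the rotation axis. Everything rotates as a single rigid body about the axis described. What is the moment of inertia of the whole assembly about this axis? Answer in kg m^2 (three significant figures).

4.52

Spherical shell: I_cm = (2/3)MR² = (2/3)(5.74)(0.247)² = 0.23346 kg m^2; centre at d = 0.718 m, so the parallel axis theorem gives I = 0.23346 + (5.74)(0.718)² = 3.1926 kg m^2.
Solid disk: I_cm = (1/2)MR² = (1/2)(3.49)(0.112)² = 0.021889 kg m^2; centre at d = 0.603 m, so the parallel axis theorem gives I = 0.021889 + (3.49)(0.603)² = 1.2909 kg m^2.
Rectangular plate: I_cm = (1/12)Mb² = (1/12)(3.3)(0.358)² = 0.035245 kg m^2; axis through the centre, so I = 0.035245 kg m^2.
Total I = 3.1926 + 1.2909 + 0.035245 = 4.5187 kg m^2.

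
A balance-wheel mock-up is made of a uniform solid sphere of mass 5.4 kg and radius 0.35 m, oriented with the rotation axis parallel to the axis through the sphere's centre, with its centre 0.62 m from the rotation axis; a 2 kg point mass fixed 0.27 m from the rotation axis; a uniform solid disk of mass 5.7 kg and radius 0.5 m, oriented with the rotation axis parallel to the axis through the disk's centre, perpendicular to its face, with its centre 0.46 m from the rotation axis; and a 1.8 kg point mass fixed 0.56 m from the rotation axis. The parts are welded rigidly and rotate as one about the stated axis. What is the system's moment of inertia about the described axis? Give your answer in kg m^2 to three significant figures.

Solid sphere: I_cm = (2/5)MR² = (2/5)(5.4)(0.35)² = 0.2646 kg m^2; centre at d = 0.62 m, so the parallel axis theorem gives I = 0.2646 + (5.4)(0.62)² = 2.3404 kg m^2.
Point mass: I_cm = 0; centre at d = 0.27 m, so the parallel axis theorem gives I = 0 + (2)(0.27)² = 0.1458 kg m^2.
Solid disk: I_cm = (1/2)MR² = (1/2)(5.7)(0.5)² = 0.7125 kg m^2; centre at d = 0.46 m, so the parallel axis theorem gives I = 0.7125 + (5.7)(0.46)² = 1.9186 kg m^2.
Point mass: I_cm = 0; centre at d = 0.56 m, so the parallel axis theorem gives I = 0 + (1.8)(0.56)² = 0.56448 kg m^2.
Total I = 2.3404 + 0.1458 + 1.9186 + 0.56448 = 4.9693 kg m^2.

4.97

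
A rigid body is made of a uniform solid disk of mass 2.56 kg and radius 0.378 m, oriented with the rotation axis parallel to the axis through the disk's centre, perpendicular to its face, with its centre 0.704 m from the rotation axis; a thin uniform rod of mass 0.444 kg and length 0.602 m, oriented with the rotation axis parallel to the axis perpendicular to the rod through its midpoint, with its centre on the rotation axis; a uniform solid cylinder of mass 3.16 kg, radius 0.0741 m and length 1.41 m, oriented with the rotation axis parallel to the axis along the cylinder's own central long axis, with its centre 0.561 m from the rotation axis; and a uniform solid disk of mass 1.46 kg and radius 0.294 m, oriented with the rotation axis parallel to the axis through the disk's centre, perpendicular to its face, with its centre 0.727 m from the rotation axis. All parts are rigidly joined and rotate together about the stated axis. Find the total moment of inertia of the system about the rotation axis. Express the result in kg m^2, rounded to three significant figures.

Solid disk: I_cm = (1/2)MR² = (1/2)(2.56)(0.378)² = 0.18289 kg m^2; centre at d = 0.704 m, so I = I_cm + Md² gives I = 0.18289 + (2.56)(0.704)² = 1.4517 kg m^2.
Thin rod: I_cm = (1/12)ML² = (1/12)(0.444)(0.602)² = 0.013409 kg m^2; axis through the centre, so I = 0.013409 kg m^2.
Solid cylinder: I_cm = (1/2)MR² = (1/2)(3.16)(0.0741)² = 0.0086755 kg m^2; centre at d = 0.561 m, so I = I_cm + Md² gives I = 0.0086755 + (3.16)(0.561)² = 1.0032 kg m^2.
Solid disk: I_cm = (1/2)MR² = (1/2)(1.46)(0.294)² = 0.063098 kg m^2; centre at d = 0.727 m, so I = I_cm + Md² gives I = 0.063098 + (1.46)(0.727)² = 0.83475 kg m^2.
Total I = 1.4517 + 0.013409 + 1.0032 + 0.83475 = 3.303 kg m^2.

3.30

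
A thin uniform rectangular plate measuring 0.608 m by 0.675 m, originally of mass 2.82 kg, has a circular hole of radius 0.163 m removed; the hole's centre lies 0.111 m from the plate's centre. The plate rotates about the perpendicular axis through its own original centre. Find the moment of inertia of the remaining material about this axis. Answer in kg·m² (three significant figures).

Unpierced body about its centre: I₀ = (1/12)M(a²+b²) = (1/12)(2.82)[(0.608)² + (0.675)²] = 0.19394 kg·m².
The removed disk has mass m = M·πr²/(ab) = (2.82)·π(0.163)²/(0.608·0.675) = 0.57354 kg (same uniform areal density).
Its moment of inertia about the rotation axis (parallel-axis theorem): I_hole = (1/2)mr² + md² = (1/2)(0.57354)(0.163)² + (0.57354)(0.111)² = 0.014686 kg·m².
Treating the hole as negative mass, I = I₀ − I_hole = 0.19394 − 0.014686 = 0.17926 kg·m².

0.179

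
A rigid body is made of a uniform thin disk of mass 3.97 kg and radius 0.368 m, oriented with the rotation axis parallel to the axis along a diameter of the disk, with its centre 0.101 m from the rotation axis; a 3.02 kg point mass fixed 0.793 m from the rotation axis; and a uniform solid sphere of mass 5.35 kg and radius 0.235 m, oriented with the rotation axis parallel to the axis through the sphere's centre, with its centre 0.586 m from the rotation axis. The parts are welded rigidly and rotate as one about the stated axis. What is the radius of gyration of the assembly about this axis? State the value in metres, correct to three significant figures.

Thin disk: I_cm = (1/4)MR² = (1/4)(3.97)(0.368)² = 0.13441 kg·m²; centre at d = 0.101 m, so I = I_cm + Md² gives I = 0.13441 + (3.97)(0.101)² = 0.17491 kg·m².
Point mass: I_cm = 0; centre at d = 0.793 m, so I = I_cm + Md² gives I = 0 + (3.02)(0.793)² = 1.8991 kg·m².
Solid sphere: I_cm = (2/5)MR² = (2/5)(5.35)(0.235)² = 0.11818 kg·m²; centre at d = 0.586 m, so I = I_cm + Md² gives I = 0.11818 + (5.35)(0.586)² = 1.9554 kg·m².
Total I = 4.0294 kg·m²; total mass M = 12.34 kg.
k = √(I/M) = √(4.0294/12.34) = 0.57143 m.

0.571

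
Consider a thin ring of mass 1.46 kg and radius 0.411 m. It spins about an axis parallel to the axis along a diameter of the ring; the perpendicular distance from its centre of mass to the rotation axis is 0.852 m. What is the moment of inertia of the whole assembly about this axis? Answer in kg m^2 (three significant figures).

I_cm = (1/2)MR² = (1/2)(1.46)(0.411)² = 0.12331 kg m^2; centre at d = 0.852 m, so I = I_cm + Md² gives I = 0.12331 + (1.46)(0.852)² = 1.1831 kg m^2.

1.18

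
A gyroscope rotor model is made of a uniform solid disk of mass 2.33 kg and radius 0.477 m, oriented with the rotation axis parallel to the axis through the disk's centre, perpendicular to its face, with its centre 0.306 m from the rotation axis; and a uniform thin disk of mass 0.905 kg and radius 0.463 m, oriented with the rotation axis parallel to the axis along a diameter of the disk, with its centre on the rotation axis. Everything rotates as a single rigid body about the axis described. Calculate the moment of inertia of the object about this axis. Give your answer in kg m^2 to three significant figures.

Solid disk: I_cm = (1/2)MR² = (1/2)(2.33)(0.477)² = 0.26507 kg m^2; centre at d = 0.306 m, so the parallel axis theorem gives I = 0.26507 + (2.33)(0.306)² = 0.48324 kg m^2.
Thin disk: I_cm = (1/4)MR² = (1/4)(0.905)(0.463)² = 0.048501 kg m^2; axis through the centre, so I = 0.048501 kg m^2.
Total I = 0.48324 + 0.048501 = 0.53174 kg m^2.

0.532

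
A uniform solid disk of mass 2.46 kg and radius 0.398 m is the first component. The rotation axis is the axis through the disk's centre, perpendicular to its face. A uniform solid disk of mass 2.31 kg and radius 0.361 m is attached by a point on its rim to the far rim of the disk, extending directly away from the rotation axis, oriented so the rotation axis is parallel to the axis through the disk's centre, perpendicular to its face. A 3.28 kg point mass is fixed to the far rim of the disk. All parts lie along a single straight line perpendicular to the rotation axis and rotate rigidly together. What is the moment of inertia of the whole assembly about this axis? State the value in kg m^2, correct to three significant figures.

Solid disk: I_cm = (1/2)MR² = (1/2)(2.46)(0.398)² = 0.19484 kg m^2; axis through the centre, so I = 0.19484 kg m^2.
Solid disk: I_cm = (1/2)MR² = (1/2)(2.31)(0.361)² = 0.15052 kg m^2; centre at d = 0.398 + 0.361 = 0.759 m, so I = I_cm + Md² gives I = 0.15052 + (2.31)(0.759)² = 1.4813 kg m^2.
Point mass: I_cm = 0; centre at d = 0.398 + 0.361 + 0.361 = 1.12 m, so I = I_cm + Md² gives I = 0 + (3.28)(1.12)² = 4.1144 kg m^2.
Total I = 0.19484 + 1.4813 + 4.1144 = 5.7905 kg m^2.

5.79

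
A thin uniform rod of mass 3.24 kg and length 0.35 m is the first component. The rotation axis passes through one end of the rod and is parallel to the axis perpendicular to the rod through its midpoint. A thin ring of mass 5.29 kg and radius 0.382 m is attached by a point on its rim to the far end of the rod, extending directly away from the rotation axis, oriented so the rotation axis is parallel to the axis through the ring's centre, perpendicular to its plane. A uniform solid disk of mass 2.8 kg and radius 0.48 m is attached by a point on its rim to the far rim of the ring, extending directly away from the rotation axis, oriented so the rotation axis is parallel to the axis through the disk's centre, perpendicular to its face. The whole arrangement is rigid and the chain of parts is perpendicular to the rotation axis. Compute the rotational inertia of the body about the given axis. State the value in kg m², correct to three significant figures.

Thin rod: I_cm = (1/12)ML² = (1/12)(3.24)(0.35)² = 0.033075 kg m²; centre at d = 0.175 m, so I = I_cm + Md² gives I = 0.033075 + (3.24)(0.175)² = 0.1323 kg m².
Thin ring: I_cm = MR² = (5.29)(0.382)² = 0.77194 kg m²; centre at d = 0.175 + 0.175 + 0.382 = 0.732 m, so I = I_cm + Md² gives I = 0.77194 + (5.29)(0.732)² = 3.6064 kg m².
Solid disk: I_cm = (1/2)MR² = (1/2)(2.8)(0.48)² = 0.32256 kg m²; centre at d = 0.175 + 0.175 + 0.382 + 0.382 + 0.48 = 1.594 m, so I = I_cm + Md² gives I = 0.32256 + (2.8)(1.594)² = 7.4369 kg m².
Total I = 0.1323 + 3.6064 + 7.4369 = 11.176 kg m².

11.2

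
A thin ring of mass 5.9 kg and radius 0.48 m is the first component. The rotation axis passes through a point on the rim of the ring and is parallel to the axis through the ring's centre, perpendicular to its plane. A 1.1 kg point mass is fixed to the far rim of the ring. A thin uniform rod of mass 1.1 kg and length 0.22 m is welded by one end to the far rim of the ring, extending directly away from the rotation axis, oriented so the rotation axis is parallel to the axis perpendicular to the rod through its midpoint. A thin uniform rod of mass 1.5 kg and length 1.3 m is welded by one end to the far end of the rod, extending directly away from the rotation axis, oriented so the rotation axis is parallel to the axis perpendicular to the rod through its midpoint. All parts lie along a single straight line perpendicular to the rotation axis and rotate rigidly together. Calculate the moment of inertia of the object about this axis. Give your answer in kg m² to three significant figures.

Thin ring: I_cm = MR² = (5.9)(0.48)² = 1.3594 kg m²; centre at d = 0.48 m, so I = I_cm + Md² gives I = 1.3594 + (5.9)(0.48)² = 2.7187 kg m².
Point mass: I_cm = 0; centre at d = 0.48 + 0.48 = 0.96 m, so I = I_cm + Md² gives I = 0 + (1.1)(0.96)² = 1.0138 kg m².
Thin rod: I_cm = (1/12)ML² = (1/12)(1.1)(0.22)² = 0.0044367 kg m²; centre at d = 0.48 + 0.48 + 0.11 = 1.07 m, so I = I_cm + Md² gives I = 0.0044367 + (1.1)(1.07)² = 1.2638 kg m².
Thin rod: I_cm = (1/12)ML² = (1/12)(1.5)(1.3)² = 0.21125 kg m²; centre at d = 0.48 + 0.48 + 0.11 + 0.11 + 0.65 = 1.83 m, so I = I_cm + Md² gives I = 0.21125 + (1.5)(1.83)² = 5.2346 kg m².
Total I = 2.7187 + 1.0138 + 1.2638 + 5.2346 = 10.231 kg m².

10.2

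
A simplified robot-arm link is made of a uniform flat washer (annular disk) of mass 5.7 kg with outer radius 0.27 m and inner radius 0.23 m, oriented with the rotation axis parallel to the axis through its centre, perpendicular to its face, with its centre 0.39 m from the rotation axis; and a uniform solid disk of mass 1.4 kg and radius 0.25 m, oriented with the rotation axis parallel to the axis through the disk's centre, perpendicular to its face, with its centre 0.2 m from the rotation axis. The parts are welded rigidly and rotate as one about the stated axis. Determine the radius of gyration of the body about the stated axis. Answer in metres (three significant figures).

0.432

Annular disk: I_cm = (1/2)M(R²+r²) = (1/2)(5.7)[(0.27)² + (0.23)²] = 0.35853 kg m^2; centre at d = 0.39 m, so the parallel axis theorem gives I = 0.35853 + (5.7)(0.39)² = 1.2255 kg m^2.
Solid disk: I_cm = (1/2)MR² = (1/2)(1.4)(0.25)² = 0.04375 kg m^2; centre at d = 0.2 m, so the parallel axis theorem gives I = 0.04375 + (1.4)(0.2)² = 0.09975 kg m^2.
Total I = 1.3253 kg m^2; total mass M = 7.1 kg.
k = √(I/M) = √(1.3253/7.1) = 0.43204 m.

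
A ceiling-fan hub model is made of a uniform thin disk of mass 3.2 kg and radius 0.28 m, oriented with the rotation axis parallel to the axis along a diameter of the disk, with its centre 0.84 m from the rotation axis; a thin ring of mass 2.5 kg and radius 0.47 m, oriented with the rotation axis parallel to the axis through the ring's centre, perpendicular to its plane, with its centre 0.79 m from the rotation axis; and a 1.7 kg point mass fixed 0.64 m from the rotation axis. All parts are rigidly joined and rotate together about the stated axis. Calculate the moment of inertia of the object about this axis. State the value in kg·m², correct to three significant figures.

Thin disk: I_cm = (1/4)MR² = (1/4)(3.2)(0.28)² = 0.06272 kg·m²; centre at d = 0.84 m, so the parallel axis theorem gives I = 0.06272 + (3.2)(0.84)² = 2.3206 kg·m².
Thin ring: I_cm = MR² = (2.5)(0.47)² = 0.55225 kg·m²; centre at d = 0.79 m, so the parallel axis theorem gives I = 0.55225 + (2.5)(0.79)² = 2.1125 kg·m².
Point mass: I_cm = 0; centre at d = 0.64 m, so the parallel axis theorem gives I = 0 + (1.7)(0.64)² = 0.69632 kg·m².
Total I = 2.3206 + 2.1125 + 0.69632 = 5.1295 kg·m².

5.13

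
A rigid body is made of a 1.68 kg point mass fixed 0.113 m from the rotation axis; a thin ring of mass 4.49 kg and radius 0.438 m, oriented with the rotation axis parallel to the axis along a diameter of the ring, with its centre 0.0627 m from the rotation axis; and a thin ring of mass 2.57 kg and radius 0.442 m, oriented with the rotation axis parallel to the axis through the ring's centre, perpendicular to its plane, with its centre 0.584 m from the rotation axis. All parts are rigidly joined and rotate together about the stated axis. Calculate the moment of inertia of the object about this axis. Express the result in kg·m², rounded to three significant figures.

Point mass: I_cm = 0; centre at d = 0.113 m, so I = I_cm + Md² gives I = 0 + (1.68)(0.113)² = 0.021452 kg·m².
Thin ring: I_cm = (1/2)MR² = (1/2)(4.49)(0.438)² = 0.43069 kg·m²; centre at d = 0.0627 m, so I = I_cm + Md² gives I = 0.43069 + (4.49)(0.0627)² = 0.44834 kg·m².
Thin ring: I_cm = MR² = (2.57)(0.442)² = 0.50209 kg·m²; centre at d = 0.584 m, so I = I_cm + Md² gives I = 0.50209 + (2.57)(0.584)² = 1.3786 kg·m².
Total I = 0.021452 + 0.44834 + 1.3786 = 1.8484 kg·m².

1.85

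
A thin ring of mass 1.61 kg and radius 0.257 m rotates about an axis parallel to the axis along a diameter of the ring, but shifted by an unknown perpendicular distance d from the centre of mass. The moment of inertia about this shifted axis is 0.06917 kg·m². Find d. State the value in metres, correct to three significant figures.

0.0997

About the centre-of-mass axis, I_cm = (1/2)MR² = (1/2)(1.61)(0.257)² = 0.053169 kg·m².
Parallel axis theorem: I = I_cm + Md², so Md² = 0.06917 − 0.053169 = 0.016001 kg·m².
d = √(0.016001 / 1.61) = 0.099691 m.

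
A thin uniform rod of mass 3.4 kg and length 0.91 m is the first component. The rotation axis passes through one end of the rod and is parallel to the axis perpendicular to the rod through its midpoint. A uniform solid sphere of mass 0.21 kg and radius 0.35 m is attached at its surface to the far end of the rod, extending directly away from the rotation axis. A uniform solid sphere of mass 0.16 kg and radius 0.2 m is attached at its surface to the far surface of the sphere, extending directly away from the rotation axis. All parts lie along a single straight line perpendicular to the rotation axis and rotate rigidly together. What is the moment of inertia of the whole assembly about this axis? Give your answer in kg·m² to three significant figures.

Thin rod: I_cm = (1/12)ML² = (1/12)(3.4)(0.91)² = 0.23463 kg·m²; centre at d = 0.455 m, so the parallel axis theorem gives I = 0.23463 + (3.4)(0.455)² = 0.93851 kg·m².
Solid sphere: I_cm = (2/5)MR² = (2/5)(0.21)(0.35)² = 0.01029 kg·m²; centre at d = 0.455 + 0.455 + 0.35 = 1.26 m, so the parallel axis theorem gives I = 0.01029 + (0.21)(1.26)² = 0.34369 kg·m².
Solid sphere: I_cm = (2/5)MR² = (2/5)(0.16)(0.2)² = 0.00256 kg·m²; centre at d = 0.455 + 0.455 + 0.35 + 0.35 + 0.2 = 1.81 m, so the parallel axis theorem gives I = 0.00256 + (0.16)(1.81)² = 0.52674 kg·m².
Total I = 0.93851 + 0.34369 + 0.52674 = 1.8089 kg·m².

1.81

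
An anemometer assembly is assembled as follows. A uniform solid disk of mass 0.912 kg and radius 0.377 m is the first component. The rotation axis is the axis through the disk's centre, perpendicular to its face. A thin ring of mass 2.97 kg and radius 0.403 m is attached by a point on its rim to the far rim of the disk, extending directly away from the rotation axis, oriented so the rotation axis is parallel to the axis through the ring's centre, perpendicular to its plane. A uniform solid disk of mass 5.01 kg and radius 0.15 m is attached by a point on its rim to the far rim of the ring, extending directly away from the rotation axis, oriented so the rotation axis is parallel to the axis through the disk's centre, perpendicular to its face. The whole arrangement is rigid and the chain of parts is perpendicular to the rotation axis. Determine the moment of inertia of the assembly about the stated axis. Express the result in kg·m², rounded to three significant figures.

Solid disk: I_cm = (1/2)MR² = (1/2)(0.912)(0.377)² = 0.064811 kg·m²; axis through the centre, so I = 0.064811 kg·m².
Thin ring: I_cm = MR² = (2.97)(0.403)² = 0.48235 kg·m²; centre at d = 0.377 + 0.403 = 0.78 m, so the parallel axis theorem gives I = 0.48235 + (2.97)(0.78)² = 2.2893 kg·m².
Solid disk: I_cm = (1/2)MR² = (1/2)(5.01)(0.15)² = 0.056362 kg·m²; centre at d = 0.377 + 0.403 + 0.403 + 0.15 = 1.333 m, so the parallel axis theorem gives I = 0.056362 + (5.01)(1.333)² = 8.9586 kg·m².
Total I = 0.064811 + 2.2893 + 8.9586 = 11.313 kg·m².

11.3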